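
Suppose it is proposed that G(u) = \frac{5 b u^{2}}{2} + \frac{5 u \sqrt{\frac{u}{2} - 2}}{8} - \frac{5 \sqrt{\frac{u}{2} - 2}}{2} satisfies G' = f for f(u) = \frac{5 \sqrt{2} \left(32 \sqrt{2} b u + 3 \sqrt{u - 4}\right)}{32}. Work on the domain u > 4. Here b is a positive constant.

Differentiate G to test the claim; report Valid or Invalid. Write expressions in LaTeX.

d/du[G] = \frac{\sqrt{2} \left(80 \sqrt{2} b u \sqrt{u - 4} + 15 u - 60\right)}{32 \sqrt{u - 4}}
d/du[G] - f(u) = - 5 b u != 0.

Invalid: d/du[G] - f = - 5 b u, which is not 0.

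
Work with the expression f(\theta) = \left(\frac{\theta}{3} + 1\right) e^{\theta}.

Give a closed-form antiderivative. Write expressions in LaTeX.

An antiderivative is F(\theta) = \frac{\theta e^{\theta}}{3} + \frac{2 e^{\theta}}{3}.

f has the shape u'v + uv' for u = \frac{\theta}{3} + \frac{2}{3} and v = e^{\theta} — it is the derivative of the product u*v.
Check: d/d\theta[\frac{\theta e^{\theta}}{3} + \frac{2 e^{\theta}}{3}] = \frac{\theta e^{\theta}}{3} + e^{\theta}, which equals f(\theta).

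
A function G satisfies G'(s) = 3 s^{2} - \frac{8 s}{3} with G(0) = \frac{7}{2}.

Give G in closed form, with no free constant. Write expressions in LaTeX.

G(s) = s^{3} - \frac{4 s^{2}}{3} + \frac{7}{2}

The integrand splits into summands that can be handled one at a time.
A general antiderivative is s^{3} - \frac{4 s^{2}}{3} + \frac{5}{2} + C.
The condition gives C = \frac{7}{2} - (\frac{5}{2}) = 1.
So G(s) = s^{3} - \frac{4 s^{2}}{3} + \frac{7}{2}.
Check: d/ds[s^{3} - \frac{4 s^{2}}{3} + \frac{7}{2}] = 3 s^{2} - \frac{8 s}{3} = G'(s).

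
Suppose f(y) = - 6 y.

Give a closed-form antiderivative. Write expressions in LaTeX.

Since d/dy undoes antidifferentiation here, F'(y) = f(y) is required of F(y).
Check: d/dy[- 3 y^{2}] = - 6 y = f(y).

An antiderivative is F(y) = - 3 y^{2}.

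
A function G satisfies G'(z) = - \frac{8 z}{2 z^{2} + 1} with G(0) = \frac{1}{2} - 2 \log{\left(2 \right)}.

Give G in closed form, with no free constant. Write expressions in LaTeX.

G'(z) matches the chain-rule pattern g'(h)*h' with inner function h(z) = 4 z^{2} + 2; substituting u = h(z) collapses the integral.
A general antiderivative is - 2 \log{\left(4 z^{2} + 2 \right)} + C.
The condition gives C = \frac{1}{2} - 2 \log{\left(2 \right)} - (- 2 \log{\left(2 \right)}) = \frac{1}{2}.
So G(z) = \frac{1}{2} - 2 \log{\left(4 z^{2} + 2 \right)}.
Check: d/dz[\frac{1}{2} - 2 \log{\left(4 z^{2} + 2 \right)}] = - \frac{8 z}{2 z^{2} + 1} = G'(z).

G(z) = \frac{1}{2} - 2 \log{\left(4 z^{2} + 2 \right)}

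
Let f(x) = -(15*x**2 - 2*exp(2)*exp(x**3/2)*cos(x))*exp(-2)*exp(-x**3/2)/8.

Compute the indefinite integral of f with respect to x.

F(x) = (exp(2)*exp(x**3/2)*sin(x) + 5)*exp(-2)*exp(-x**3/2)/4 + C

Whatever form F(x) takes, F'(x) = f(x) is non-negotiable.
Check: d/dx[(exp(2)*exp(x**3/2)*sin(x) + 5)*exp(-2)*exp(-x**3/2)/4] = (-15*x**2 + 2*exp(2)*exp(x**3/2)*cos(x))*exp(-2)*exp(-x**3/2)/8, which equals f(x).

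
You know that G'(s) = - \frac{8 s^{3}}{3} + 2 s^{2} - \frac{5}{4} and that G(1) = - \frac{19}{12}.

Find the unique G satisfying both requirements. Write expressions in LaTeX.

G(s) = - \frac{2 s^{4}}{3} + \frac{2 s^{3}}{3} - \frac{5 s}{4} - \frac{1}{3}

The integrand splits into summands that can be handled one at a time.
A general antiderivative is - \frac{2 s^{4}}{3} + \frac{2 s^{3}}{3} - \frac{5 s}{4} - \frac{4}{3} + C.
The condition gives C = - \frac{19}{12} - (- \frac{31}{12}) = 1.
So G(s) = - \frac{2 s^{4}}{3} + \frac{2 s^{3}}{3} - \frac{5 s}{4} - \frac{1}{3}.
Check: d/ds[- \frac{2 s^{4}}{3} + \frac{2 s^{3}}{3} - \frac{5 s}{4} - \frac{1}{3}] = - \frac{8 s^{3}}{3} + 2 s^{2} - \frac{5}{4} = G'(s).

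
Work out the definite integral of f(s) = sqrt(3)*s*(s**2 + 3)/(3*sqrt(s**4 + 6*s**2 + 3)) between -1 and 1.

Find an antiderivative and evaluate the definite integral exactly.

Antiderivative: F(s) = sqrt(3)*sqrt(s**4 + 6*s**2 + 3)/6; value = 0

f matches the chain-rule pattern g'(h)*h' with inner function h(s) = s**4/3 + 2*s**2 + 1; substituting u = h(s) collapses the integral.
F(s) = sqrt(3)*sqrt(s**4 + 6*s**2 + 3)/6 is an antiderivative of f.
Check: d/ds[sqrt(3)*sqrt(s**4 + 6*s**2 + 3)/6] = (sqrt(3)*s**3 + 3*sqrt(3)*s)/(3*sqrt(s**4 + 6*s**2 + 3)), which equals f(s).
F(1) = sqrt(30)/6; F(-1) = sqrt(30)/6.
Integral = F(1) - F(-1) = 0.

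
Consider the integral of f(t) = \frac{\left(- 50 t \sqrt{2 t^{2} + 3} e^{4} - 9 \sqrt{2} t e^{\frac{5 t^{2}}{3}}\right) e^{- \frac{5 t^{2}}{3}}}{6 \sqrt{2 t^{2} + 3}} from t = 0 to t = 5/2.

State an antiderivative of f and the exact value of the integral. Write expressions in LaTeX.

Check any antiderivative F(t) by computing F'(t) and comparing it with f(t).
F(t) = \frac{- 3 \sqrt{2} \sqrt{2 t^{2} + 3} + 10 e^{4 - \frac{5 t^{2}}{3}}}{4} is an antiderivative of f.
Check: d/dt[\frac{- 3 \sqrt{2} \sqrt{2 t^{2} + 3} + 10 e^{4 - \frac{5 t^{2}}{3}}}{4}] = \frac{\left(- 50 t \sqrt{2 t^{2} + 3} - \frac{9 \sqrt{2} t e^{\frac{5 t^{2}}{3}}}{e^{4}}\right) e^{4} e^{- \frac{5 t^{2}}{3}}}{6 \sqrt{2 t^{2} + 3}}, which equals f(t).
F(5/2) = - \frac{3 \sqrt{31}}{4} + \frac{5}{2 e^{\frac{77}{12}}}; F(0) = - \frac{3 \sqrt{6}}{4} + \frac{5 e^{4}}{2}.
Integral = F(5/2) - F(0) = - \frac{5 e^{4}}{2} - \frac{3 \sqrt{31}}{4} + \frac{5}{2 e^{\frac{77}{12}}} + \frac{3 \sqrt{6}}{4}.

Antiderivative: F(t) = \frac{- 3 \sqrt{2} \sqrt{2 t^{2} + 3} + 10 e^{4 - \frac{5 t^{2}}{3}}}{4}; value = - \frac{5 e^{4}}{2} - \frac{3 \sqrt{31}}{4} + \frac{5}{2 e^{\frac{77}{12}}} + \frac{3 \sqrt{6}}{4}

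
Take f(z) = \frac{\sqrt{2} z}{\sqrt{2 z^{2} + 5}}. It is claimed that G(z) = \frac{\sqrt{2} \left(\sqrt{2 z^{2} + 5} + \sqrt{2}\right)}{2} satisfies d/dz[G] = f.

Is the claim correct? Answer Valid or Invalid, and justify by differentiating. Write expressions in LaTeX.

Valid - the claim checks out under differentiation.

d/dz[G] = \frac{\sqrt{2} z}{\sqrt{2 z^{2} + 5}}
This equals f(z) exactly, so the claim holds.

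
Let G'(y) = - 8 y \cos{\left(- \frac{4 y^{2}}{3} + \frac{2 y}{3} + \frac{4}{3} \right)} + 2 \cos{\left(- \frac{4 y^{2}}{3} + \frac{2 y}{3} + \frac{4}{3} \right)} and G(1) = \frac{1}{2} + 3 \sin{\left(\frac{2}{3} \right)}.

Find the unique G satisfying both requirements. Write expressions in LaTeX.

G'(y) matches the chain-rule pattern g'(h)*h' with inner function h(y) = - \frac{4 y^{2}}{3} + \frac{2 y}{3} + \frac{4}{3}; substituting u = h(y) collapses the integral.
A general antiderivative is 3 \sin{\left(- \frac{4 y^{2}}{3} + \frac{2 y}{3} + \frac{4}{3} \right)} + C.
The condition gives C = \frac{1}{2} + 3 \sin{\left(\frac{2}{3} \right)} - (3 \sin{\left(\frac{2}{3} \right)}) = \frac{1}{2}.
So G(y) = \frac{6 \sin{\left(- \frac{4 y^{2}}{3} + \frac{2 y}{3} + \frac{4}{3} \right)} + 1}{2}.
Check: d/dy[\frac{6 \sin{\left(- \frac{4 y^{2}}{3} + \frac{2 y}{3} + \frac{4}{3} \right)} + 1}{2}] = - 8 y \cos{\left(- \frac{4 y^{2}}{3} + \frac{2 y}{3} + \frac{4}{3} \right)} + 2 \cos{\left(- \frac{4 y^{2}}{3} + \frac{2 y}{3} + \frac{4}{3} \right)} = G'(y).

G(y) = \frac{6 \sin{\left(- \frac{4 y^{2}}{3} + \frac{2 y}{3} + \frac{4}{3} \right)} + 1}{2}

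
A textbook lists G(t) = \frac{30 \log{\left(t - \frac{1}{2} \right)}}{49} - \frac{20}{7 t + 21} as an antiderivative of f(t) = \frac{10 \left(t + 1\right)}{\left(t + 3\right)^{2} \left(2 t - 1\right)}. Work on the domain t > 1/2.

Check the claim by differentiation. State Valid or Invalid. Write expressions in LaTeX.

d/dt[G] = \frac{60 t^{2} + 640 t + 400}{98 t^{3} + 539 t^{2} + 588 t - 441}
d/dt[G] - f(t) = \frac{30}{49 t + 147} != 0.

Invalid: d/dt[G] - f = \frac{30}{49 t + 147}, which is not 0.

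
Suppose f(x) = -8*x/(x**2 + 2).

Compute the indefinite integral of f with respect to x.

The substitution u = 2*x**2 + 4 works: f is exactly (dF/du)*(du/dx) for that inner function.
Check: d/dx[-4*log(2*x**2 + 4)] = -8*x/(x**2 + 2) = f(x).

F(x) = -4*log(2*x**2 + 4) + C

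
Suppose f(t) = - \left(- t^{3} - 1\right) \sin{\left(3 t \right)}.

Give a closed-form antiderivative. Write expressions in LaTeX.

An antiderivative F(t) passes only if d/dt[F] lands on f(t) exactly.
Check: d/dt[- \frac{t^{3} \cos{\left(3 t \right)}}{3} + \frac{t^{2} \sin{\left(3 t \right)}}{3} + \frac{2 t \cos{\left(3 t \right)}}{9} - \frac{2 \sin{\left(3 t \right)}}{27} - \frac{\cos{\left(3 t \right)}}{3}] = t^{3} \sin{\left(3 t \right)} + \sin{\left(3 t \right)}, which equals f(t).

An antiderivative is F(t) = - \frac{t^{3} \cos{\left(3 t \right)}}{3} + \frac{t^{2} \sin{\left(3 t \right)}}{3} + \frac{2 t \cos{\left(3 t \right)}}{9} - \frac{2 \sin{\left(3 t \right)}}{27} - \frac{\cos{\left(3 t \right)}}{3}.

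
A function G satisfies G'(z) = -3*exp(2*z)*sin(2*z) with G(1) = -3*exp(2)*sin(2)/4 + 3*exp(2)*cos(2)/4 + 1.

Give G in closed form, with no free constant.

Differentiate the proposed G(z) back; it has to land on the given G'(z).
A general antiderivative is -3*exp(2*z)*sin(2*z)/4 + 3*exp(2*z)*cos(2*z)/4 + C.
The condition gives C = -3*exp(2)*sin(2)/4 + 3*exp(2)*cos(2)/4 + 1 - (-3*exp(2)*sin(2)/4 + 3*exp(2)*cos(2)/4) = 1.
So G(z) = (-3*exp(2*z)*sin(2*z) + 3*exp(2*z)*cos(2*z) + 4)/4.
Check: d/dz[(-3*exp(2*z)*sin(2*z) + 3*exp(2*z)*cos(2*z) + 4)/4] = -3*exp(2*z)*sin(2*z) = G'(z).

G(z) = (-3*exp(2*z)*sin(2*z) + 3*exp(2*z)*cos(2*z) + 4)/4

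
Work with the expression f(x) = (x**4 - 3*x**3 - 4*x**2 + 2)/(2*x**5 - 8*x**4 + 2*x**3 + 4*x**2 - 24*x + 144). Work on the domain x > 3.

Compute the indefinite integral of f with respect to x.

Factor the denominator (2*(x - 3)**2*(x + 2)*(x**2 + 4)) and decompose: f = (323*x + 410)/(1352*(x**2 + 4)) + 13/(200*(x + 2)) + 1657/(8450*(x - 3)) - 17/(65*(x - 3)**2); each piece integrates to a log, atan, or power term.
Check: d/dx[(13256*x*log(x - 3) + 4394*x*log(x + 2) + 8075*x*log(x**2 + 4) + 10250*x*atan(x/2) - 39768*log(x - 3) - 13182*log(x + 2) - 24225*log(x**2 + 4) - 30750*atan(x/2) + 17680)/(67600*(x - 3))] = (x**4 - 3*x**3 - 4*x**2 + 2)/(2*x**5 - 8*x**4 + 2*x**3 + 4*x**2 - 24*x + 144) = f(x).

F(x) = (13256*x*log(x - 3) + 4394*x*log(x + 2) + 8075*x*log(x**2 + 4) + 10250*x*atan(x/2) - 39768*log(x - 3) - 13182*log(x + 2) - 24225*log(x**2 + 4) - 30750*atan(x/2) + 17680)/(67600*(x - 3)) + C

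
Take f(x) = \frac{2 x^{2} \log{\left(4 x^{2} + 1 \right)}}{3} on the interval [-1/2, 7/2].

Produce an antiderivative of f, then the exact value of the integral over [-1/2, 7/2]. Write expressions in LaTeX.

Antiderivative: F(x) = \frac{2 x^{3} \log{\left(4 x^{2} + 1 \right)}}{9} - \frac{4 x^{3}}{27} + \frac{x}{9} - \frac{\operatorname{atan}{\left(2 x \right)}}{18}; value = - \frac{160}{27} - \frac{\operatorname{atan}{\left(7 \right)}}{18} - \frac{\pi}{72} + \frac{\log{\left(2 \right)}}{36} + \frac{343 \log{\left(50 \right)}}{36}

Whatever form F(x) takes, F'(x) = f(x) is non-negotiable.
F(x) = \frac{2 x^{3} \log{\left(4 x^{2} + 1 \right)}}{9} - \frac{4 x^{3}}{27} + \frac{x}{9} - \frac{\operatorname{atan}{\left(2 x \right)}}{18} is an antiderivative of f.
Check: d/dx[\frac{2 x^{3} \log{\left(4 x^{2} + 1 \right)}}{9} - \frac{4 x^{3}}{27} + \frac{x}{9} - \frac{\operatorname{atan}{\left(2 x \right)}}{18}] = \frac{2 x^{2} \log{\left(4 x^{2} + 1 \right)}}{3} = f(x).
F(7/2) = - \frac{161}{27} - \frac{\operatorname{atan}{\left(7 \right)}}{18} + \frac{343 \log{\left(50 \right)}}{36}; F(-1/2) = - \frac{1}{27} - \frac{\log{\left(2 \right)}}{36} + \frac{\pi}{72}.
Integral = F(7/2) - F(-1/2) = - \frac{160}{27} - \frac{\operatorname{atan}{\left(7 \right)}}{18} - \frac{\pi}{72} + \frac{\log{\left(2 \right)}}{36} + \frac{343 \log{\left(50 \right)}}{36}.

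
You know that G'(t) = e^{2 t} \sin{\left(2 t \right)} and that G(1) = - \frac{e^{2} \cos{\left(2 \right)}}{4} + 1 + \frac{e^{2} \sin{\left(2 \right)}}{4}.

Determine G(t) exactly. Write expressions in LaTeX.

Since d/dt undoes antidifferentiation here, G(t) must give back the stated G'(t).
A general antiderivative is \frac{e^{2 t} \sin{\left(2 t \right)}}{4} - \frac{e^{2 t} \cos{\left(2 t \right)}}{4} + C.
The condition gives C = - \frac{e^{2} \cos{\left(2 \right)}}{4} + 1 + \frac{e^{2} \sin{\left(2 \right)}}{4} - (- \frac{e^{2} \cos{\left(2 \right)}}{4} + \frac{e^{2} \sin{\left(2 \right)}}{4}) = 1.
So G(t) = \frac{e^{2 t} \sin{\left(2 t \right)}}{4} - \frac{e^{2 t} \cos{\left(2 t \right)}}{4} + 1.
Check: d/dt[\frac{e^{2 t} \sin{\left(2 t \right)}}{4} - \frac{e^{2 t} \cos{\left(2 t \right)}}{4} + 1] = e^{2 t} \sin{\left(2 t \right)} = G'(t).

G(t) = \frac{e^{2 t} \sin{\left(2 t \right)}}{4} - \frac{e^{2 t} \cos{\left(2 t \right)}}{4} + 1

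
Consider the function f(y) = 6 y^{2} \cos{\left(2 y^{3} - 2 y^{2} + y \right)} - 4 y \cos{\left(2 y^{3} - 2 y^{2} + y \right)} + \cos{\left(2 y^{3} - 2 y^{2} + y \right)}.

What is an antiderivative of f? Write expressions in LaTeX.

f matches the chain-rule pattern g'(h)*h' with inner function h(y) = 2 y^{3} - 2 y^{2} + y; substituting u = h(y) collapses the integral.
Check: d/dy[\sin{\left(2 y^{3} - 2 y^{2} + y \right)}] = 6 y^{2} \cos{\left(2 y^{3} - 2 y^{2} + y \right)} - 4 y \cos{\left(2 y^{3} - 2 y^{2} + y \right)} + \cos{\left(2 y^{3} - 2 y^{2} + y \right)} = f(y).

An antiderivative is F(y) = \sin{\left(2 y^{3} - 2 y^{2} + y \right)}.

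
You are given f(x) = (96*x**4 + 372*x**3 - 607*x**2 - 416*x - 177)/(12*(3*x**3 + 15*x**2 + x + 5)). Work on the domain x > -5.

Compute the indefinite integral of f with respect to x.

Differentiate the proposed F(x) back; it has to land on f(x) exactly.
Check: d/dx[4*x**2/3 - 3*x + log(x + 5)/4 - 3*log(3*x**2/2 + 1/2)/2] = (96*x**4 + 372*x**3 - 607*x**2 - 416*x - 177)/(36*x**3 + 180*x**2 + 12*x + 60), which equals f(x).

F(x) = 4*x**2/3 - 3*x + log(x + 5)/4 - 3*log(3*x**2/2 + 1/2)/2 + C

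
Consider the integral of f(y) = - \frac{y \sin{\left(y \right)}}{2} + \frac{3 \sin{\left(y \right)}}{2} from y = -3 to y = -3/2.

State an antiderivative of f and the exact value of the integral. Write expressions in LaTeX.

Antiderivative: F(y) = \frac{y \cos{\left(y \right)} - \sin{\left(y \right)} - 3 \cos{\left(y \right)}}{2}; value = 3 \cos{\left(3 \right)} - \frac{9 \cos{\left(\frac{3}{2} \right)}}{4} - \frac{\sin{\left(3 \right)}}{2} + \frac{\sin{\left(\frac{3}{2} \right)}}{2}

Integrate term by term and add the pieces.
F(y) = \frac{y \cos{\left(y \right)} - \sin{\left(y \right)} - 3 \cos{\left(y \right)}}{2} is an antiderivative of f.
Check: d/dy[\frac{y \cos{\left(y \right)} - \sin{\left(y \right)} - 3 \cos{\left(y \right)}}{2}] = - \frac{y \sin{\left(y \right)}}{2} + \frac{3 \sin{\left(y \right)}}{2} = f(y).
F(-3/2) = - \frac{9 \cos{\left(\frac{3}{2} \right)}}{4} + \frac{\sin{\left(\frac{3}{2} \right)}}{2}; F(-3) = \frac{\sin{\left(3 \right)}}{2} - 3 \cos{\left(3 \right)}.
Integral = F(-3/2) - F(-3) = 3 \cos{\left(3 \right)} - \frac{9 \cos{\left(\frac{3}{2} \right)}}{4} - \frac{\sin{\left(3 \right)}}{2} + \frac{\sin{\left(\frac{3}{2} \right)}}{2}.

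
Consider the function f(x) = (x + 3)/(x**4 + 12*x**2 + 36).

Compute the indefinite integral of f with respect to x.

F(x) = (x - 2)/(4*x**2 + 24) + sqrt(6)*atan(sqrt(6)*x/6)/24 + C

Since d/dx undoes antidifferentiation here, F'(x) = f(x) is required of F(x).
Check: d/dx[(x - 2)/(4*x**2 + 24) + sqrt(6)*atan(sqrt(6)*x/6)/24] = (x + 3)/(x**4 + 12*x**2 + 36) = f(x).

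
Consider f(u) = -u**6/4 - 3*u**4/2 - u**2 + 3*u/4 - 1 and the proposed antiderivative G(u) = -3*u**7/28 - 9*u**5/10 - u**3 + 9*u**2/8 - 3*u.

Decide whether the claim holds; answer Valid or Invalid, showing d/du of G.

Invalid: d/du[G] - f = -u**6/2 - 3*u**4 - 2*u**2 + 3*u/2 - 2, which is not 0.

d/du[G] = -3*u**6/4 - 9*u**4/2 - 3*u**2 + 9*u/4 - 3
d/du[G] - f(u) = -u**6/2 - 3*u**4 - 2*u**2 + 3*u/2 - 2 != 0.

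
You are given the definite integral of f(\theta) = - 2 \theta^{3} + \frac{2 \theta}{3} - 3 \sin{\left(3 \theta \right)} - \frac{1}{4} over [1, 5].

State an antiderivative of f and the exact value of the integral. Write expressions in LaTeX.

Antiderivative: F(\theta) = - \frac{\theta^{4}}{2} + \frac{\theta^{2}}{3} - \frac{\theta}{4} + \cos{\left(3 \theta \right)}; value = -305 + \cos{\left(15 \right)} - \cos{\left(3 \right)}

The integrand splits into summands that can be handled one at a time.
F(\theta) = - \frac{\theta^{4}}{2} + \frac{\theta^{2}}{3} - \frac{\theta}{4} + \cos{\left(3 \theta \right)} is an antiderivative of f.
Check: d/d\theta[- \frac{\theta^{4}}{2} + \frac{\theta^{2}}{3} - \frac{\theta}{4} + \cos{\left(3 \theta \right)}] = - 2 \theta^{3} + \frac{2 \theta}{3} - 3 \sin{\left(3 \theta \right)} - \frac{1}{4} = f(\theta).
F(5) = - \frac{3665}{12} + \cos{\left(15 \right)}; F(1) = \cos{\left(3 \right)} - \frac{5}{12}.
Integral = F(5) - F(1) = -305 + \cos{\left(15 \right)} - \cos{\left(3 \right)}.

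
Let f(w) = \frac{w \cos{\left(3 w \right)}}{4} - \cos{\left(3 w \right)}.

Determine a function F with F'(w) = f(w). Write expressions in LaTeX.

An antiderivative is F(w) = \frac{w \sin{\left(3 w \right)}}{12} - \frac{\sin{\left(3 w \right)}}{3} + \frac{\cos{\left(3 w \right)}}{36}.

Integrate term by term and add the pieces.
Check: d/dw[\frac{w \sin{\left(3 w \right)}}{12} - \frac{\sin{\left(3 w \right)}}{3} + \frac{\cos{\left(3 w \right)}}{36}] = \frac{w \cos{\left(3 w \right)}}{4} - \cos{\left(3 w \right)} = f(w).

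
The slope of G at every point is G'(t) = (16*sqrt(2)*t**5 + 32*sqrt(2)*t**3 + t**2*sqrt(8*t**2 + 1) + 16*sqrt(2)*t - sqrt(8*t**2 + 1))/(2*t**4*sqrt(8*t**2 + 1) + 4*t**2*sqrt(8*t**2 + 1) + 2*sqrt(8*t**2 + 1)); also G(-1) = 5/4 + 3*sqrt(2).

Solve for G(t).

For G(t) to be correct, d/dt[G] must agree with the stated G'(t) identically.
A general antiderivative is -t/(2*(t**2 + 1)) + 2*sqrt(4*t**2 + 1/2) + C.
The condition gives C = 5/4 + 3*sqrt(2) - (1/4 + 3*sqrt(2)) = 1.
So G(t) = (2*t**2 - t + 2*sqrt(2)*(t**2 + 1)*sqrt(8*t**2 + 1) + 2)/(2*(t**2 + 1)).
Check: d/dt[(2*t**2 - t + 2*sqrt(2)*(t**2 + 1)*sqrt(8*t**2 + 1) + 2)/(2*(t**2 + 1))] = (16*sqrt(2)*t**5 + 32*sqrt(2)*t**3 + t**2*sqrt(8*t**2 + 1) + 16*sqrt(2)*t - sqrt(8*t**2 + 1))/(2*t**4*sqrt(8*t**2 + 1) + 4*t**2*sqrt(8*t**2 + 1) + 2*sqrt(8*t**2 + 1)) = G'(t).

G(t) = (2*t**2 - t + 2*sqrt(2)*(t**2 + 1)*sqrt(8*t**2 + 1) + 2)/(2*(t**2 + 1))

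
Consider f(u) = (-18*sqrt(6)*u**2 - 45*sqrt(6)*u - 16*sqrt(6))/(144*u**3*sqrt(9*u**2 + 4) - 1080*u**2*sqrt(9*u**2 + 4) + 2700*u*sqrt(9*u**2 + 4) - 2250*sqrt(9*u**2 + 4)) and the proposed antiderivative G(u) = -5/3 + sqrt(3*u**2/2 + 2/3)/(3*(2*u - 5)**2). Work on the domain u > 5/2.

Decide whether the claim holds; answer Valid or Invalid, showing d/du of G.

Valid - differentiating G returns exactly f.

d/du[G] = (-18*sqrt(6)*u**2 - 45*sqrt(6)*u - 16*sqrt(6))/(144*u**3*sqrt(9*u**2 + 4) - 1080*u**2*sqrt(9*u**2 + 4) + 2700*u*sqrt(9*u**2 + 4) - 2250*sqrt(9*u**2 + 4))
This equals f(u) exactly, so the claim holds.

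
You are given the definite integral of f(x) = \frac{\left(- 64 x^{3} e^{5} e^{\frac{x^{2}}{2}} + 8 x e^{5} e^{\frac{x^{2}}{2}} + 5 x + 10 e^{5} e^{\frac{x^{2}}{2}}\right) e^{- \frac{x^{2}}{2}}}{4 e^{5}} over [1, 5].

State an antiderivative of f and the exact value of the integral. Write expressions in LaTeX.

Antiderivative: F(x) = - 4 x^{4} + x^{2} + \frac{5 x}{2} - \frac{5 e^{- \frac{x^{2}}{2}}}{4 e^{5}}; value = -2462 - \frac{5}{4 e^{\frac{35}{2}}} + \frac{5}{4 e^{\frac{11}{2}}}

A first test for any F(x): its x-derivative must equal f(x) identically.
F(x) = - 4 x^{4} + x^{2} + \frac{5 x}{2} - \frac{5 e^{- \frac{x^{2}}{2}}}{4 e^{5}} is an antiderivative of f.
Check: d/dx[- 4 x^{4} + x^{2} + \frac{5 x}{2} - \frac{5 e^{- \frac{x^{2}}{2}}}{4 e^{5}}] = \frac{\left(- 64 x^{3} e^{5} e^{\frac{x^{2}}{2}} + 8 x e^{5} e^{\frac{x^{2}}{2}} + 5 x + 10 e^{5} e^{\frac{x^{2}}{2}}\right) e^{- \frac{x^{2}}{2}}}{4 e^{5}} = f(x).
F(5) = - \frac{4925}{2} - \frac{5}{4 e^{\frac{35}{2}}}; F(1) = - \frac{1}{2} - \frac{5}{4 e^{\frac{11}{2}}}.
Integral = F(5) - F(1) = -2462 - \frac{5}{4 e^{\frac{35}{2}}} + \frac{5}{4 e^{\frac{11}{2}}}.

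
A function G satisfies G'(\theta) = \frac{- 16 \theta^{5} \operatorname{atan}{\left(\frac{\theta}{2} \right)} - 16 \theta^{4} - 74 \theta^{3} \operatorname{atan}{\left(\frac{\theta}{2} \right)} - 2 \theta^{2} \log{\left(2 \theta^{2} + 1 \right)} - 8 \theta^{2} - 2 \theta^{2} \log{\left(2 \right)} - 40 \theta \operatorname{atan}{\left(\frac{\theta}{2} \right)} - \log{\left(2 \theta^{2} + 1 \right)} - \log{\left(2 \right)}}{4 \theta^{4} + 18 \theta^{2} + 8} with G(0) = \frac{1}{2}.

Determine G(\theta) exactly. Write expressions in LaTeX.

G(\theta) = \frac{- \left(8 \theta^{2} + \log{\left(4 \theta^{2} + 2 \right)}\right) \operatorname{atan}{\left(\frac{\theta}{2} \right)} + 2}{4}

Recognize the product-rule pattern: G'(\theta) = u'v + uv' with u = - 2 \theta^{2} - \frac{\log{\left(4 \theta^{2} + 2 \right)}}{4}, v = \operatorname{atan}{\left(\frac{\theta}{2} \right)}, so integration by parts undoes it.
A general antiderivative is - \left(2 \theta^{2} + \frac{\log{\left(4 \theta^{2} + 2 \right)}}{4}\right) \operatorname{atan}{\left(\frac{\theta}{2} \right)} + C.
The condition gives C = \frac{1}{2} - (0) = \frac{1}{2}.
So G(\theta) = \frac{- \left(8 \theta^{2} + \log{\left(4 \theta^{2} + 2 \right)}\right) \operatorname{atan}{\left(\frac{\theta}{2} \right)} + 2}{4}.
Check: d/d\theta[\frac{- \left(8 \theta^{2} + \log{\left(4 \theta^{2} + 2 \right)}\right) \operatorname{atan}{\left(\frac{\theta}{2} \right)} + 2}{4}] = \frac{- 16 \theta^{5} \operatorname{atan}{\left(\frac{\theta}{2} \right)} - 16 \theta^{4} - 74 \theta^{3} \operatorname{atan}{\left(\frac{\theta}{2} \right)} - 2 \theta^{2} \log{\left(2 \theta^{2} + 1 \right)} - 8 \theta^{2} - 2 \theta^{2} \log{\left(2 \right)} - 40 \theta \operatorname{atan}{\left(\frac{\theta}{2} \right)} - \log{\left(2 \theta^{2} + 1 \right)} - \log{\left(2 \right)}}{4 \theta^{4} + 18 \theta^{2} + 8} = G'(\theta).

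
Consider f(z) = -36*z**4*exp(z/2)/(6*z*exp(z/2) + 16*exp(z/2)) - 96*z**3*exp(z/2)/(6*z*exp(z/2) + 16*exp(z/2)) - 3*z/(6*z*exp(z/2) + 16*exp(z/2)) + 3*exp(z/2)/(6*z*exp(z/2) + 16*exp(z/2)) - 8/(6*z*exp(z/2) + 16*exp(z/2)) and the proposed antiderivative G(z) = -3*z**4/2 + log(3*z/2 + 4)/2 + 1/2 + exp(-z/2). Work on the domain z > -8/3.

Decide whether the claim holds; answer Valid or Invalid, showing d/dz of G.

d/dz[G] = (-36*z**4*exp(z/2) - 96*z**3*exp(z/2) - 3*z + 3*exp(z/2) - 8)/(6*z*exp(z/2) + 16*exp(z/2))
This equals f(z) exactly, so the claim holds.

Valid - the claim checks out under differentiation.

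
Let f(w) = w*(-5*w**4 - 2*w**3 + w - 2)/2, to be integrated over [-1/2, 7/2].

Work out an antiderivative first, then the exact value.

Antiderivative: F(w) = -5*w**6/12 - w**5/5 + w**3/6 - w**2/2; value = -208757/240

Differentiate the proposed F(w) back; it has to land on f(w) exactly.
F(w) = -5*w**6/12 - w**5/5 + w**3/6 - w**2/2 is an antiderivative of f.
Check: d/dw[-5*w**6/12 - w**5/5 + w**3/6 - w**2/2] = -5*w**5/2 - w**4 + w**2/2 - w, which equals f(w).
F(7/2) = -3340673/3840; F(-1/2) = -187/1280.
Integral = F(7/2) - F(-1/2) = -208757/240.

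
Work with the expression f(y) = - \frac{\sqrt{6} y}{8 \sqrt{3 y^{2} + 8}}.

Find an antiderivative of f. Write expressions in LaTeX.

An antiderivative is F(y) = - \frac{\sqrt{\frac{y^{2}}{2} + \frac{4}{3}}}{4}.

The substitution u = \frac{y^{2}}{2} + \frac{4}{3} works: f is exactly (dF/du)*(du/dy) for that inner function.
Check: d/dy[- \frac{\sqrt{\frac{y^{2}}{2} + \frac{4}{3}}}{4}] = - \frac{\sqrt{6} y}{8 \sqrt{3 y^{2} + 8}} = f(y).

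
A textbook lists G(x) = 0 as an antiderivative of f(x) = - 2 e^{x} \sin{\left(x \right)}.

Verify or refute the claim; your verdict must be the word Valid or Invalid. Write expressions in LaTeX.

d/dx[G] = 0
d/dx[G] - f(x) = 2 e^{x} \sin{\left(x \right)} != 0.

Invalid: d/dx[G] - f = 2 e^{x} \sin{\left(x \right)}, which is not 0.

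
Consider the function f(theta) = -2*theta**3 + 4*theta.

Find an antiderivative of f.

An antiderivative is F(theta) = -theta**2*(theta - 2)*(theta + 2)/2.

The integrand splits into summands that can be handled one at a time.
Check: d/dtheta[-theta**2*(theta - 2)*(theta + 2)/2] = -2*theta**3 + 4*theta = f(theta).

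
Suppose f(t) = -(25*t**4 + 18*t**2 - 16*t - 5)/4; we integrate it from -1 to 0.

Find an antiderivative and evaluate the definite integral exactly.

Antiderivative: F(t) = -(15*t**5 + 18*t**3 - 24*t**2 - 15*t - 16)/12; value = -7/2

Since d/dt undoes antidifferentiation here, F'(t) = f(t) is required of F(t).
F(t) = -(15*t**5 + 18*t**3 - 24*t**2 - 15*t - 16)/12 is an antiderivative of f.
Check: d/dt[-(15*t**5 + 18*t**3 - 24*t**2 - 15*t - 16)/12] = -25*t**4/4 - 9*t**2/2 + 4*t + 5/4, which equals f(t).
F(0) = 4/3; F(-1) = 29/6.
Integral = F(0) - F(-1) = -7/2.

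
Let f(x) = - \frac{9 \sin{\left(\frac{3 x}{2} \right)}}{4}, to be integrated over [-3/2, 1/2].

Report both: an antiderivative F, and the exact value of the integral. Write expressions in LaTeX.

Antiderivative: F(x) = \frac{3 \cos{\left(\frac{3 x}{2} \right)}}{2}; value = - \frac{3 \cos{\left(\frac{9}{4} \right)}}{2} + \frac{3 \cos{\left(\frac{3}{4} \right)}}{2}

A candidate is checked by its d/dx: the result must match f(x).
F(x) = \frac{3 \cos{\left(\frac{3 x}{2} \right)}}{2} is an antiderivative of f.
Check: d/dx[\frac{3 \cos{\left(\frac{3 x}{2} \right)}}{2}] = - \frac{9 \sin{\left(\frac{3 x}{2} \right)}}{4} = f(x).
F(1/2) = \frac{3 \cos{\left(\frac{3}{4} \right)}}{2}; F(-3/2) = \frac{3 \cos{\left(\frac{9}{4} \right)}}{2}.
Integral = F(1/2) - F(-3/2) = - \frac{3 \cos{\left(\frac{9}{4} \right)}}{2} + \frac{3 \cos{\left(\frac{3}{4} \right)}}{2}.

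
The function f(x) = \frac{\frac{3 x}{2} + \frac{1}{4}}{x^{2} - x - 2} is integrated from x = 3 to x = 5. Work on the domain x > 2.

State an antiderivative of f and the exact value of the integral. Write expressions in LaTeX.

The denominator factors as 4 \left(x - 2\right) \left(x + 1\right); partial fractions split f into directly integrable pieces: \frac{5}{12 \left(x + 1\right)} + \frac{13}{12 \left(x - 2\right)}.
F(x) = \frac{13 \log{\left(x - 2 \right)} + 5 \log{\left(x + 1 \right)}}{12} is an antiderivative of f.
Check: d/dx[\frac{13 \log{\left(x - 2 \right)} + 5 \log{\left(x + 1 \right)}}{12}] = \frac{6 x + 1}{4 x^{2} - 4 x - 8}, which equals f(x).
F(5) = \frac{5 \log{\left(6 \right)}}{12} + \frac{13 \log{\left(3 \right)}}{12}; F(3) = \frac{5 \log{\left(4 \right)}}{12}.
Integral = F(5) - F(3) = - \frac{5 \log{\left(4 \right)}}{12} + \frac{5 \log{\left(6 \right)}}{12} + \frac{13 \log{\left(3 \right)}}{12}.

Antiderivative: F(x) = \frac{13 \log{\left(x - 2 \right)} + 5 \log{\left(x + 1 \right)}}{12}; value = - \frac{5 \log{\left(4 \right)}}{12} + \frac{5 \log{\left(6 \right)}}{12} + \frac{13 \log{\left(3 \right)}}{12}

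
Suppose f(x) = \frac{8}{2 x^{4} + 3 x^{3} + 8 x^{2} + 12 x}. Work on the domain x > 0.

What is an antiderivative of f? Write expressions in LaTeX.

An antiderivative is F(x) = \frac{2 \log{\left(x \right)}}{3} - \frac{32 \log{\left(x + \frac{3}{2} \right)}}{75} - \frac{3 \log{\left(x^{2} + 4 \right)}}{25} - \frac{8 \operatorname{atan}{\left(\frac{x}{2} \right)}}{25}.

Factor the denominator (x \left(2 x + 3\right) \left(x^{2} + 4\right)) and decompose: f = - \frac{2 \left(3 x + 8\right)}{25 \left(x^{2} + 4\right)} - \frac{64}{75 \left(2 x + 3\right)} + \frac{2}{3 x}; each piece integrates to a log, atan, or power term.
Check: d/dx[\frac{2 \log{\left(x \right)}}{3} - \frac{32 \log{\left(x + \frac{3}{2} \right)}}{75} - \frac{3 \log{\left(x^{2} + 4 \right)}}{25} - \frac{8 \operatorname{atan}{\left(\frac{x}{2} \right)}}{25}] = \frac{8}{2 x^{4} + 3 x^{3} + 8 x^{2} + 12 x} = f(x).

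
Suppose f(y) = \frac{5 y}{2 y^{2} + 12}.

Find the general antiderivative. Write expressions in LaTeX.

F(y) = \frac{5 \log{\left(y^{2} + 6 \right)}}{4} + C

The substitution u = y^{2} + 6 works: f is exactly (dF/du)*(du/dy) for that inner function.
Check: d/dy[\frac{5 \log{\left(y^{2} + 6 \right)}}{4}] = \frac{5 y}{2 y^{2} + 12} = f(y).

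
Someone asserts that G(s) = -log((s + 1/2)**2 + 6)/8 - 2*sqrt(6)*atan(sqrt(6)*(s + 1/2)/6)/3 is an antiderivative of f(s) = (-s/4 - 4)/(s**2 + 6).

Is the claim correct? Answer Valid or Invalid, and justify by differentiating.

Invalid: d/ds[G] - f = (2*s**2 + 65*s + 4)/(16*s**4 + 16*s**3 + 196*s**2 + 96*s + 600), which is not 0.

d/ds[G] = (-2*s - 33)/(8*s**2 + 8*s + 50)
d/ds[G] - f(s) = (2*s**2 + 65*s + 4)/(16*s**4 + 16*s**3 + 196*s**2 + 96*s + 600) != 0.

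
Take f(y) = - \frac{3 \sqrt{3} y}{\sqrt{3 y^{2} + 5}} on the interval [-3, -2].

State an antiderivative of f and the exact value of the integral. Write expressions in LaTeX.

The substitution u = y^{2} + \frac{5}{3} works: f is exactly (dF/du)*(du/dy) for that inner function.
F(y) = - \sqrt{3} \sqrt{3 y^{2} + 5} is an antiderivative of f.
Check: d/dy[- \sqrt{3} \sqrt{3 y^{2} + 5}] = - \frac{3 \sqrt{3} y}{\sqrt{3 y^{2} + 5}} = f(y).
F(-2) = - \sqrt{51}; F(-3) = - 4 \sqrt{6}.
Integral = F(-2) - F(-3) = - \sqrt{51} + 4 \sqrt{6}.

Antiderivative: F(y) = - \sqrt{3} \sqrt{3 y^{2} + 5}; value = - \sqrt{51} + 4 \sqrt{6}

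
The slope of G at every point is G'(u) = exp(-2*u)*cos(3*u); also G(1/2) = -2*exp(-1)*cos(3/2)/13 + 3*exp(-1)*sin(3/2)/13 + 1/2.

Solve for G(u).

G(u) = (13*exp(2*u) + 6*sin(3*u) - 4*cos(3*u))*exp(-2*u)/26

Whatever form G(u) takes, its d/du must return the stated G'(u).
A general antiderivative is 3*exp(-2*u)*sin(3*u)/13 - 2*exp(-2*u)*cos(3*u)/13 + C.
The condition gives C = -2*exp(-1)*cos(3/2)/13 + 3*exp(-1)*sin(3/2)/13 + 1/2 - (-2*exp(-1)*cos(3/2)/13 + 3*exp(-1)*sin(3/2)/13) = 1/2.
So G(u) = (13*exp(2*u) + 6*sin(3*u) - 4*cos(3*u))*exp(-2*u)/26.
Check: d/du[(13*exp(2*u) + 6*sin(3*u) - 4*cos(3*u))*exp(-2*u)/26] = exp(-2*u)*cos(3*u) = G'(u).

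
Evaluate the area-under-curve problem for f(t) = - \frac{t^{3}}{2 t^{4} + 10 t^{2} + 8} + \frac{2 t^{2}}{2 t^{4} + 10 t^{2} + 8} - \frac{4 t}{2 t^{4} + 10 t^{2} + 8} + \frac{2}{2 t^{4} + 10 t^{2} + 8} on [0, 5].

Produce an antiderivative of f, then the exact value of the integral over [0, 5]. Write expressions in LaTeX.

Antiderivative: F(t) = - \frac{\log{\left(t^{2} + 1 \right)}}{4} + \frac{\operatorname{atan}{\left(\frac{t}{2} \right)}}{2}; value = - \frac{\log{\left(26 \right)}}{4} + \frac{\operatorname{atan}{\left(\frac{5}{2} \right)}}{2}

Integrate term by term and add the pieces.
F(t) = - \frac{\log{\left(t^{2} + 1 \right)}}{4} + \frac{\operatorname{atan}{\left(\frac{t}{2} \right)}}{2} is an antiderivative of f.
Check: d/dt[- \frac{\log{\left(t^{2} + 1 \right)}}{4} + \frac{\operatorname{atan}{\left(\frac{t}{2} \right)}}{2}] = \frac{- t^{3} + 2 t^{2} - 4 t + 2}{2 t^{4} + 10 t^{2} + 8}, which equals f(t).
F(5) = - \frac{\log{\left(26 \right)}}{4} + \frac{\operatorname{atan}{\left(\frac{5}{2} \right)}}{2}; F(0) = 0.
Integral = F(5) - F(0) = - \frac{\log{\left(26 \right)}}{4} + \frac{\operatorname{atan}{\left(\frac{5}{2} \right)}}{2}.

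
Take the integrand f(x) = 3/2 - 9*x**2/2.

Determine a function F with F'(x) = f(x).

An antiderivative is F(x) = -3*x**3/2 + 3*x/2.

Any candidate F(x) must reproduce f(x) exactly when differentiated.
Check: d/dx[-3*x**3/2 + 3*x/2] = 3/2 - 9*x**2/2 = f(x).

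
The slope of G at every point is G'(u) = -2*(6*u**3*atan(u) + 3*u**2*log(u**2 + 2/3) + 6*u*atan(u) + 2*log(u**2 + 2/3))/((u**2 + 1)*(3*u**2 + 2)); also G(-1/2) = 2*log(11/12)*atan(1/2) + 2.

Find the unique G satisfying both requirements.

Recognize the product-rule pattern: G'(u) = v'r + vr' with v = -2*atan(u), r = log(u**2 + 2/3), so integration by parts undoes it.
A general antiderivative is -2*log(u**2 + 2/3)*atan(u) + C.
The condition gives C = 2*log(11/12)*atan(1/2) + 2 - (2*log(11/12)*atan(1/2)) = 2.
So G(u) = -2*log(u**2 + 2/3)*atan(u) + 2.
Check: d/du[-2*log(u**2 + 2/3)*atan(u) + 2] = (-12*u**3*atan(u) - 6*u**2*log(u**2 + 2/3) - 12*u*atan(u) - 4*log(u**2 + 2/3))/(3*u**4 + 5*u**2 + 2), which equals G'(u).

G(u) = -2*log(u**2 + 2/3)*atan(u) + 2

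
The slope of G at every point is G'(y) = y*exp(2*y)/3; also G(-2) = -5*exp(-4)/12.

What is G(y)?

Recognize the product-rule pattern: G'(y) = u'v + uv' with u = y/6 - 1/12, v = exp(2*y), so integration by parts undoes it.
A general antiderivative is (2*y - 1)*exp(2*y)/12 + C.
The condition gives C = -5*exp(-4)/12 - (-5*exp(-4)/12) = 0.
So G(y) = (2*y - 1)*exp(2*y)/12.
Check: d/dy[(2*y - 1)*exp(2*y)/12] = y*exp(2*y)/3 = G'(y).

G(y) = (2*y - 1)*exp(2*y)/12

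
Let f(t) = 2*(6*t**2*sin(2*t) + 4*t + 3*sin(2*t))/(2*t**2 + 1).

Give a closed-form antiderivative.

Any candidate F(t) must reproduce f(t) exactly when differentiated.
Check: d/dt[2*log(2*t**2 + 1) - 3*cos(2*t)] = (12*t**2*sin(2*t) + 8*t + 6*sin(2*t))/(2*t**2 + 1), which equals f(t).

An antiderivative is F(t) = 2*log(2*t**2 + 1) - 3*cos(2*t).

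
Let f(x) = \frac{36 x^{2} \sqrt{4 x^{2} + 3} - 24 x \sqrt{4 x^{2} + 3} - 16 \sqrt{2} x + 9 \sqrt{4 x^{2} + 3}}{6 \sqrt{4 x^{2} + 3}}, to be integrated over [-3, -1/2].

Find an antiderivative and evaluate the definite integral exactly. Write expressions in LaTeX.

Since d/dx undoes antidifferentiation here, F'(x) = f(x) is required of F(x).
F(x) = \frac{12 x^{3} - 12 x^{2} + 9 x - 4 \sqrt{2} \sqrt{4 x^{2} + 3}}{6} is an antiderivative of f.
Check: d/dx[\frac{12 x^{3} - 12 x^{2} + 9 x - 4 \sqrt{2} \sqrt{4 x^{2} + 3}}{6}] = \frac{36 x^{2} \sqrt{4 x^{2} + 3} - 24 x \sqrt{4 x^{2} + 3} - 16 \sqrt{2} x + 9 \sqrt{4 x^{2} + 3}}{6 \sqrt{4 x^{2} + 3}} = f(x).
F(-1/2) = - \frac{4 \sqrt{2}}{3} - \frac{3}{2}; F(-3) = - \frac{153}{2} - \frac{2 \sqrt{78}}{3}.
Integral = F(-1/2) - F(-3) = - \frac{4 \sqrt{2}}{3} + \frac{2 \sqrt{78}}{3} + 75.

Antiderivative: F(x) = \frac{12 x^{3} - 12 x^{2} + 9 x - 4 \sqrt{2} \sqrt{4 x^{2} + 3}}{6}; value = - \frac{4 \sqrt{2}}{3} + \frac{2 \sqrt{78}}{3} + 75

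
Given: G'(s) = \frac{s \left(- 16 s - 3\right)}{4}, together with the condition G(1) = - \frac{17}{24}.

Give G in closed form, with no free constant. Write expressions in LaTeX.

G(s) = \frac{- 32 s^{3} - 9 s^{2} + 24}{24}

Recover the given G'(s) by differentiating a candidate G(s); any mismatch rules it out.
A general antiderivative is - \frac{4 s^{3}}{3} - \frac{3 s^{2}}{8} + C.
The condition gives C = - \frac{17}{24} - (- \frac{41}{24}) = 1.
So G(s) = \frac{- 32 s^{3} - 9 s^{2} + 24}{24}.
Check: d/ds[\frac{- 32 s^{3} - 9 s^{2} + 24}{24}] = - 4 s^{2} - \frac{3 s}{4}, which equals G'(s).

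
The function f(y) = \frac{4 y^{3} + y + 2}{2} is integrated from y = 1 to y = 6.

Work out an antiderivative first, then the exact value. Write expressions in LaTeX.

Antiderivative: F(y) = \frac{y \left(2 y^{3} + y + 4\right)}{4}; value = \frac{2645}{4}

Any candidate F(y) must reproduce f(y) exactly when differentiated.
F(y) = \frac{y \left(2 y^{3} + y + 4\right)}{4} is an antiderivative of f.
Check: d/dy[\frac{y \left(2 y^{3} + y + 4\right)}{4}] = 2 y^{3} + \frac{y}{2} + 1, which equals f(y).
F(6) = 663; F(1) = \frac{7}{4}.
Integral = F(6) - F(1) = \frac{2645}{4}.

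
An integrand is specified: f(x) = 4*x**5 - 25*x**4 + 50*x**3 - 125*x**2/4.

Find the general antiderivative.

f matches the chain-rule pattern g'(h)*h' with inner function h(x) = x**2 - 5*x/2; substituting u = h(x) collapses the integral.
Check: d/dx[x**3*(2*x - 5)**3/12] = 4*x**5 - 25*x**4 + 50*x**3 - 125*x**2/4 = f(x).

F(x) = x**3*(2*x - 5)**3/12 + C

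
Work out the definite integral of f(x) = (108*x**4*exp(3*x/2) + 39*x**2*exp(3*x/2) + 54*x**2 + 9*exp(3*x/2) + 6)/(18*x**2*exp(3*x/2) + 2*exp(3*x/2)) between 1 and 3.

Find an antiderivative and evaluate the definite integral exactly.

An antiderivative F(x) passes only if d/dx[F] lands on f(x) exactly.
F(x) = (4*x**3*exp(3*x/2) + 3*x*exp(3*x/2) + 2*exp(3*x/2)*atan(3*x) - 4)*exp(-3*x/2)/2 is an antiderivative of f.
Check: d/dx[(4*x**3*exp(3*x/2) + 3*x*exp(3*x/2) + 2*exp(3*x/2)*atan(3*x) - 4)*exp(-3*x/2)/2] = (108*x**4*exp(3*x/2) + 39*x**2*exp(3*x/2) + 54*x**2 + 9*exp(3*x/2) + 6)/(18*x**2*exp(3*x/2) + 2*exp(3*x/2)) = f(x).
F(3) = -2*exp(-9/2) + atan(9) + 117/2; F(1) = -2*exp(-3/2) + atan(3) + 7/2.
Integral = F(3) - F(1) = -atan(3) - 2*exp(-9/2) + 2*exp(-3/2) + atan(9) + 55.

Antiderivative: F(x) = (4*x**3*exp(3*x/2) + 3*x*exp(3*x/2) + 2*exp(3*x/2)*atan(3*x) - 4)*exp(-3*x/2)/2; value = -atan(3) - 2*exp(-9/2) + 2*exp(-3/2) + atan(9) + 55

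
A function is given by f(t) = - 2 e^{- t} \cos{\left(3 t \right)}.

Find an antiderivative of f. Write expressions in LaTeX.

An antiderivative is F(t) = - \frac{3 e^{- t} \sin{\left(3 t \right)}}{5} + \frac{e^{- t} \cos{\left(3 t \right)}}{5}.

Recover f(t) by differentiating a candidate F(t); any mismatch rules it out.
Check: d/dt[- \frac{3 e^{- t} \sin{\left(3 t \right)}}{5} + \frac{e^{- t} \cos{\left(3 t \right)}}{5}] = - 2 e^{- t} \cos{\left(3 t \right)} = f(t).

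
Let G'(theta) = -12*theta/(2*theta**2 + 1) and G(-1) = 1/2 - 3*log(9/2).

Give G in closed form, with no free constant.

G'(theta) matches the chain-rule pattern g'(h)*h' with inner function h(theta) = 3*theta**2 + 3/2; substituting u = h(theta) collapses the integral.
A general antiderivative is -3*log(3*theta**2 + 3/2) + C.
The condition gives C = 1/2 - 3*log(9/2) - (-3*log(9/2)) = 1/2.
So G(theta) = 1/2 - 3*log(3*theta**2 + 3/2).
Check: d/dtheta[1/2 - 3*log(3*theta**2 + 3/2)] = -12*theta/(2*theta**2 + 1) = G'(theta).

G(theta) = 1/2 - 3*log(3*theta**2 + 3/2)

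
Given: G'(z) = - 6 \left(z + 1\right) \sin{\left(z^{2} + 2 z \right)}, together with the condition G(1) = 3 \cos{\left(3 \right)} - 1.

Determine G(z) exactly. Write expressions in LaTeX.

G(z) = 3 \cos{\left(z^{2} + 2 z \right)} - 1

The substitution u = z^{2} + 2 z works: G'(z) is exactly (dG/du)*(du/dz) for that inner function.
A general antiderivative is 3 \cos{\left(z^{2} + 2 z \right)} + C.
The condition gives C = 3 \cos{\left(3 \right)} - 1 - (3 \cos{\left(3 \right)}) = -1.
So G(z) = 3 \cos{\left(z^{2} + 2 z \right)} - 1.
Check: d/dz[3 \cos{\left(z^{2} + 2 z \right)} - 1] = - 6 z \sin{\left(z^{2} + 2 z \right)} - 6 \sin{\left(z^{2} + 2 z \right)}, which equals G'(z).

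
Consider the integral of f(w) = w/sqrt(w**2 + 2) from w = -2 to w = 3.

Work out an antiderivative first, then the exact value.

The substitution u = w**2 + 2 works: f is exactly (dF/du)*(du/dw) for that inner function.
F(w) = sqrt(w**2 + 2) is an antiderivative of f.
Check: d/dw[sqrt(w**2 + 2)] = w/sqrt(w**2 + 2) = f(w).
F(3) = sqrt(11); F(-2) = sqrt(6).
Integral = F(3) - F(-2) = -sqrt(6) + sqrt(11).

Antiderivative: F(w) = sqrt(w**2 + 2); value = -sqrt(6) + sqrt(11)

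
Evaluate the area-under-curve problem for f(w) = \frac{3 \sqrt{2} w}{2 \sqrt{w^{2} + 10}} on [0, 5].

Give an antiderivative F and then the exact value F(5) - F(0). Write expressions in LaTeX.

f matches the chain-rule pattern g'(h)*h' with inner function h(w) = \frac{w^{2}}{2} + 5; substituting u = h(w) collapses the integral.
F(w) = 3 \sqrt{\frac{w^{2}}{2} + 5} is an antiderivative of f.
Check: d/dw[3 \sqrt{\frac{w^{2}}{2} + 5}] = \frac{3 \sqrt{2} w}{2 \sqrt{w^{2} + 10}} = f(w).
F(5) = \frac{3 \sqrt{70}}{2}; F(0) = 3 \sqrt{5}.
Integral = F(5) - F(0) = - 3 \sqrt{5} + \frac{3 \sqrt{70}}{2}.

Antiderivative: F(w) = 3 \sqrt{\frac{w^{2}}{2} + 5}; value = - 3 \sqrt{5} + \frac{3 \sqrt{70}}{2}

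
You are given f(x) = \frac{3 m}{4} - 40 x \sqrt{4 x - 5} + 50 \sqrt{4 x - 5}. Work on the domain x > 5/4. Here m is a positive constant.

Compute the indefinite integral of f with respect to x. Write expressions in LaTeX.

The integrand splits into summands that can be handled one at a time.
Check: d/dx[\frac{3 m x}{4} - 16 x^{2} \sqrt{4 x - 5} + 40 x \sqrt{4 x - 5} - 25 \sqrt{4 x - 5}] = \frac{3 m \sqrt{4 x - 5} - 640 x^{2} + 1600 x - 1000}{4 \sqrt{4 x - 5}}, which equals f(x).

F(x) = \frac{3 m x}{4} - 16 x^{2} \sqrt{4 x - 5} + 40 x \sqrt{4 x - 5} - 25 \sqrt{4 x - 5} + C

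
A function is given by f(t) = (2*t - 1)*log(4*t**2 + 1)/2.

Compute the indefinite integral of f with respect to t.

F(t) = t**2*log(4*t**2 + 1)/2 - t**2/2 - t*log(4*t**2 + 1)/2 + t + log(t**2 + 1/4)/8 - atan(2*t)/2 + C

A first test for any F(t): its t-derivative must equal f(t) identically.
Check: d/dt[t**2*log(4*t**2 + 1)/2 - t**2/2 - t*log(4*t**2 + 1)/2 + t + log(t**2 + 1/4)/8 - atan(2*t)/2] = t*log(4*t**2 + 1) - log(4*t**2 + 1)/2, which equals f(t).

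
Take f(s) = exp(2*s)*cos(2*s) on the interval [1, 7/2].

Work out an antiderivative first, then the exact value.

Antiderivative: F(s) = (sin(2*s) + cos(2*s))*exp(2*s)/4; value = -exp(2)*sin(2)/4 - exp(2)*cos(2)/4 + exp(7)*sin(7)/4 + exp(7)*cos(7)/4

Differentiate the proposed F(s) back; it has to land on f(s) exactly.
F(s) = (sin(2*s) + cos(2*s))*exp(2*s)/4 is an antiderivative of f.
Check: d/ds[(sin(2*s) + cos(2*s))*exp(2*s)/4] = exp(2*s)*cos(2*s) = f(s).
F(7/2) = exp(7)*sin(7)/4 + exp(7)*cos(7)/4; F(1) = exp(2)*cos(2)/4 + exp(2)*sin(2)/4.
Integral = F(7/2) - F(1) = -exp(2)*sin(2)/4 - exp(2)*cos(2)/4 + exp(7)*sin(7)/4 + exp(7)*cos(7)/4.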